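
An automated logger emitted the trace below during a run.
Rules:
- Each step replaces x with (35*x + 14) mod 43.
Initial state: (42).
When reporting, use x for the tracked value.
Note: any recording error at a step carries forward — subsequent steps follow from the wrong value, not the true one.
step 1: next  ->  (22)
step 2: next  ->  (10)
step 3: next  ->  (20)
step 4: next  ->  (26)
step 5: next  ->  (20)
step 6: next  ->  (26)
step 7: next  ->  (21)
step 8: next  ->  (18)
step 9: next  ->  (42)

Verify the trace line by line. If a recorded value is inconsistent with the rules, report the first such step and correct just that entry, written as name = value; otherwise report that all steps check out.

Step 1: x = (35*42 + 14) mod 43 = 22 — same as recorded.
Step 2: x = (35*22 + 14) mod 43 = 10 — confirmed correct.
Step 3: x = (35*10 + 14) mod 43 = 20 — no discrepancy.
Step 4: x = (35*20 + 14) mod 43 = 26 — exactly as logged.
Step 5: x = (35*26 + 14) mod 43 = 21 — the recorded entry deviates here.
So the first discrepancy is step 5, where the right value is x = 21.

step 5, x = 21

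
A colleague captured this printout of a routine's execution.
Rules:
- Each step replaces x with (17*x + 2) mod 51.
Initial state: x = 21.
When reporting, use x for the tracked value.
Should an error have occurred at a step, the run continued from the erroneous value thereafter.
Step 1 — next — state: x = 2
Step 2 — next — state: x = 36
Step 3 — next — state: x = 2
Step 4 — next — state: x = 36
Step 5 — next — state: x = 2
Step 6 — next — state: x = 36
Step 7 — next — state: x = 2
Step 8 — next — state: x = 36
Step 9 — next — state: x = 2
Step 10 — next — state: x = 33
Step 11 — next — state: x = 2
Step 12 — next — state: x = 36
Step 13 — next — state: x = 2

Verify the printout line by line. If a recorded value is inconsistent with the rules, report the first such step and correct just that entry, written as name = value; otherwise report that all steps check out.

Recomputing the run from the initial state:
step 1: x = 2
step 2: x = 36
step 3: x = 2
step 4: x = 36
step 5: x = 2
step 6: x = 36
step 7: x = 2
step 8: x = 36
step 9: x = 2
step 10: x = 36
step 11: x = 2
step 12: x = 36
step 13: x = 2
The first disagreement with the printout is at step 10, where the value should be x = 36.

step 10, x = 36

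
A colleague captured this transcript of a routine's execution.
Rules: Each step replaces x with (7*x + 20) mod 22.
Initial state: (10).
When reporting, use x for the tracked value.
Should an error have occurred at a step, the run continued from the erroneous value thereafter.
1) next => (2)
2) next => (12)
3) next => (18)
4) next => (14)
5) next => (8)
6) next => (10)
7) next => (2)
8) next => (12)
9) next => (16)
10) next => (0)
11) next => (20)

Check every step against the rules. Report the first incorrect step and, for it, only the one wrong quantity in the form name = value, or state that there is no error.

step 3, x = 16

Recomputing the run from the initial state:
step 1: x = 2
step 2: x = 12
step 3: x = 16
step 4: x = 0
step 5: x = 20
step 6: x = 6
step 7: x = 18
step 8: x = 14
step 9: x = 8
step 10: x = 10
step 11: x = 2
The first disagreement with the transcript is at step 3, where the value should be x = 16.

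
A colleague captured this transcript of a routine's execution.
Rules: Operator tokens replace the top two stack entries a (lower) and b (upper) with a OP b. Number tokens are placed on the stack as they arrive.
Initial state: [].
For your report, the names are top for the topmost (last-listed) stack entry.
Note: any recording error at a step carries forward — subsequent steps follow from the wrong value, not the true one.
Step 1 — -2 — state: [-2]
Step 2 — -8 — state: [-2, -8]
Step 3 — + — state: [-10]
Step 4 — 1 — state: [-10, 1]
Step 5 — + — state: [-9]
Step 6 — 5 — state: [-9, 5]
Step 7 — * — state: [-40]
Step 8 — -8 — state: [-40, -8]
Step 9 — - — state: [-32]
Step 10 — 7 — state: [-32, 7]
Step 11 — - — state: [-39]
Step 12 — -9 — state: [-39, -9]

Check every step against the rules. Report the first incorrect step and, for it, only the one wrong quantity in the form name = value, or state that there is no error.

1. push -2: top = -2 (agrees with the transcript)
2. push -8: top = -8 (same as recorded)
3. -2 + -8 = -10 (same as recorded)
4. push 1: top = 1 (in agreement)
5. -10 + 1 = -9 (no discrepancy)
6. push 5: top = 5 (consistent with the transcript)
7. -9 * 5 = -45 (a discrepancy with the transcript)
Step 7 is the first one off; corrected, top = -45.

step 7, top = -45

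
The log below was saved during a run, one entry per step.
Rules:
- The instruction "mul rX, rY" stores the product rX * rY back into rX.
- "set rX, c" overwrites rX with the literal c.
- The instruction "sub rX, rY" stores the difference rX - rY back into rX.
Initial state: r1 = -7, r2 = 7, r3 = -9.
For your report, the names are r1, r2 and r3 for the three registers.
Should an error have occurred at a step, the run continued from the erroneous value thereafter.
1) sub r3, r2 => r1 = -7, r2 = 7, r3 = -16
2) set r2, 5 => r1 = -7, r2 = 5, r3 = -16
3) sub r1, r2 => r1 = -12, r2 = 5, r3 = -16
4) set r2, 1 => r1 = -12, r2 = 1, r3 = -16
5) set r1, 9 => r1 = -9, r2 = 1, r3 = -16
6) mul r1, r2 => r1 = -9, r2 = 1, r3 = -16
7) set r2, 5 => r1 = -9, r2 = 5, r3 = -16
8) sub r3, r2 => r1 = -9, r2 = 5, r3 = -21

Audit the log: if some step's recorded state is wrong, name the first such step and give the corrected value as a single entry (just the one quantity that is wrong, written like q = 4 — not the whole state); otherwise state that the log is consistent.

step 5, r1 = 9

Recomputing the run from the initial state:
step 1: r1 = -7, r2 = 7, r3 = -16
step 2: r1 = -7, r2 = 5, r3 = -16
step 3: r1 = -12, r2 = 5, r3 = -16
step 4: r1 = -12, r2 = 1, r3 = -16
step 5: r1 = 9, r2 = 1, r3 = -16
step 6: r1 = 9, r2 = 1, r3 = -16
step 7: r1 = 9, r2 = 5, r3 = -16
step 8: r1 = 9, r2 = 5, r3 = -21
The first disagreement with the log is at step 5, where the value should be r1 = 9.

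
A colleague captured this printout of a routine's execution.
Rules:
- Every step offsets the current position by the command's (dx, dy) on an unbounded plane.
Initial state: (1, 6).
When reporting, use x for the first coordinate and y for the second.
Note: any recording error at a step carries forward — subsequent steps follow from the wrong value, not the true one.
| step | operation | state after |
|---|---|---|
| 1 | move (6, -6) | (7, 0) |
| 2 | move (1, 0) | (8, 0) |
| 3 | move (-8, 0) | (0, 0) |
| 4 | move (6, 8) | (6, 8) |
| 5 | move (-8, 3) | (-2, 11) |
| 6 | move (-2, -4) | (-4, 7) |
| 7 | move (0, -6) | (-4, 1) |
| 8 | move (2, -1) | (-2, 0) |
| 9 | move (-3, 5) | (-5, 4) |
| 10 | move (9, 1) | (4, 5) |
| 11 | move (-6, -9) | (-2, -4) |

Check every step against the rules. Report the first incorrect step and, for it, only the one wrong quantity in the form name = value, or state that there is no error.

step 9, y = 5

1. x = 1 + (6) = 7, y = 6 + (-6) = 0 (consistent with the printout)
2. x = 7 + (1) = 8, y = 0 + (0) = 0 (checks out)
3. x = 8 + (-8) = 0, y = 0 + (0) = 0 (same as recorded)
4. x = 0 + (6) = 6, y = 0 + (8) = 8 (same as recorded)
5. x = 6 + (-8) = -2, y = 8 + (3) = 11 (same as recorded)
6. x = -2 + (-2) = -4, y = 11 + (-4) = 7 (confirmed correct)
7. x = -4 + (0) = -4, y = 7 + (-6) = 1 (same as recorded)
8. x = -4 + (2) = -2, y = 1 + (-1) = 0 (agrees with the printout)
9. x = -2 + (-3) = -5, y = 0 + (5) = 5 (a discrepancy with the printout)
First deviation found at step 9; the corrected entry is y = 5.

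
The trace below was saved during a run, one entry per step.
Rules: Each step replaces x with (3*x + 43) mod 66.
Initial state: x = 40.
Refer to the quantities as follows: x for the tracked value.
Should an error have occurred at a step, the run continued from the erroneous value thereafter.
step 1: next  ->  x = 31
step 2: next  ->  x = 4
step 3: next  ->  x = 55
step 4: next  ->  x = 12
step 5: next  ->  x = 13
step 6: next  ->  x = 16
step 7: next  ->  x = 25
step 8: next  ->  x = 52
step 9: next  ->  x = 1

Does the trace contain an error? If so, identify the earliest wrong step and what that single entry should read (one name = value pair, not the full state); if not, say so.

Step 1: x = (3*40 + 43) mod 66 = 31 — consistent with the trace.
Step 2: x = (3*31 + 43) mod 66 = 4 — same as recorded.
Step 3: x = (3*4 + 43) mod 66 = 55 — consistent with the trace.
Step 4: x = (3*55 + 43) mod 66 = 10 — a discrepancy with the trace.
Step 4 is the first one off; corrected, x = 10.

step 4, x = 10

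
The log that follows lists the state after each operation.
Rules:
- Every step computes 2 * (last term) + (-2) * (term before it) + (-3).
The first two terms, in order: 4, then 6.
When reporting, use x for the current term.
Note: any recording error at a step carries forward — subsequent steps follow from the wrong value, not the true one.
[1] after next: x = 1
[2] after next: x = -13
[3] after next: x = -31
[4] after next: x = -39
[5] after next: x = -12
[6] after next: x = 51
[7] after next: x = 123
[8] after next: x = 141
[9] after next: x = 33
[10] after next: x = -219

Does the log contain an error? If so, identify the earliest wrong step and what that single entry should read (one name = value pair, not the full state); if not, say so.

1. x = 2*(6) + (-2)*(4) + (-3) = 1 (consistent with the log)
2. x = 2*(1) + (-2)*(6) + (-3) = -13 (confirmed correct)
3. x = 2*(-13) + (-2)*(1) + (-3) = -31 (matches)
4. x = 2*(-31) + (-2)*(-13) + (-3) = -39 (in agreement)
5. x = 2*(-39) + (-2)*(-31) + (-3) = -19 (the entry is off here)
The audit stops at step 5: the recorded entry is wrong and should be x = -19.

step 5, x = -19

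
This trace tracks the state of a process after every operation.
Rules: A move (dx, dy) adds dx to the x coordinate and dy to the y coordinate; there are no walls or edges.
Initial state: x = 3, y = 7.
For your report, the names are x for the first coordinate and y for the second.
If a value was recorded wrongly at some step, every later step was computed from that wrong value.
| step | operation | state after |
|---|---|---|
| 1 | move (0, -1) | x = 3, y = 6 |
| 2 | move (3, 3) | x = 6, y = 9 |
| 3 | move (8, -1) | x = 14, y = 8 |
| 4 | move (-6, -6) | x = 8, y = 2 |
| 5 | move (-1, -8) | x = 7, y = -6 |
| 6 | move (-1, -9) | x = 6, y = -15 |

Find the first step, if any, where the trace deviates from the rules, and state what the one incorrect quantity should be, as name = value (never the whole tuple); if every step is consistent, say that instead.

1. x = 3 + (0) = 3, y = 7 + (-1) = 6 (checks out)
2. x = 3 + (3) = 6, y = 6 + (3) = 9 (consistent with the trace)
3. x = 6 + (8) = 14, y = 9 + (-1) = 8 (exactly as logged)
4. x = 14 + (-6) = 8, y = 8 + (-6) = 2 (consistent with the trace)
5. x = 8 + (-1) = 7, y = 2 + (-8) = -6 (matches)
6. x = 7 + (-1) = 6, y = -6 + (-9) = -15 (no discrepancy)
The whole run recomputes cleanly — no discrepancies.

no error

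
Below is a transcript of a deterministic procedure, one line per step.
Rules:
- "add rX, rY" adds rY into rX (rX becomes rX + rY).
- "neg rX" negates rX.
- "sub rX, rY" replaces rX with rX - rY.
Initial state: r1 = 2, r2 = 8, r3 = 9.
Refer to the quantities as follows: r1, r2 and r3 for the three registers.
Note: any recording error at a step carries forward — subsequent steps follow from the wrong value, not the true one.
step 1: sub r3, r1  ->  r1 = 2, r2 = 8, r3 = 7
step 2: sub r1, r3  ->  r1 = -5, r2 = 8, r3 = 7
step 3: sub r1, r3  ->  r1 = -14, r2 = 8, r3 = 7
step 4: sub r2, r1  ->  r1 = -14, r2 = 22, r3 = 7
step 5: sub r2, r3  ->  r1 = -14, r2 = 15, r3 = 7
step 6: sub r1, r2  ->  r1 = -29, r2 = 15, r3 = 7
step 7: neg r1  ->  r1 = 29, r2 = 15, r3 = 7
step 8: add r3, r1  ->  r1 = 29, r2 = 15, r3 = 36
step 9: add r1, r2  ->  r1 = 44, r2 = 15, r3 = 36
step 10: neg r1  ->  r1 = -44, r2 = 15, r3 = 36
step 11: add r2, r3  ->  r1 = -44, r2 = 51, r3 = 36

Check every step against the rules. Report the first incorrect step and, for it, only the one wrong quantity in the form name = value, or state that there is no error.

step 3, r1 = -12

step 1: r3 = 9 - 2 = 7 -> matches
step 2: r1 = 2 - 7 = -5 -> no discrepancy
step 3: r1 = -5 - 7 = -12 -> first mismatch against the transcript
That makes step 3 the first incorrect line — r1 = -12 is what it should show.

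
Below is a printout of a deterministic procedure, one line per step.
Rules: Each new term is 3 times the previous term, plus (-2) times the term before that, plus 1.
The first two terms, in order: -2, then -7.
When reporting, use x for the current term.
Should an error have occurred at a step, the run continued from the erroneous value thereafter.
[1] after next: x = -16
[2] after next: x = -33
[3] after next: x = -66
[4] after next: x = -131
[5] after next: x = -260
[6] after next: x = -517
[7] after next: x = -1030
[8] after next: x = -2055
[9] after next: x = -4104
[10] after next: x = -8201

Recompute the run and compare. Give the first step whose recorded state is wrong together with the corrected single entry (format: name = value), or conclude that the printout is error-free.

Step 1: x = 3*(-7) + (-2)*(-2) + (1) = -16 — in agreement.
Step 2: x = 3*(-16) + (-2)*(-7) + (1) = -33 — exactly as logged.
Step 3: x = 3*(-33) + (-2)*(-16) + (1) = -66 — agrees with the printout.
Step 4: x = 3*(-66) + (-2)*(-33) + (1) = -131 — same as recorded.
Step 5: x = 3*(-131) + (-2)*(-66) + (1) = -260 — confirmed correct.
Step 6: x = 3*(-260) + (-2)*(-131) + (1) = -517 — confirmed correct.
Step 7: x = 3*(-517) + (-2)*(-260) + (1) = -1030 — checks out.
Step 8: x = 3*(-1030) + (-2)*(-517) + (1) = -2055 — verified.
Step 9: x = 3*(-2055) + (-2)*(-1030) + (1) = -4104 — same as recorded.
Step 10: x = 3*(-4104) + (-2)*(-2055) + (1) = -8201 — no discrepancy.
Nothing is out of place; the run is error-free.

no error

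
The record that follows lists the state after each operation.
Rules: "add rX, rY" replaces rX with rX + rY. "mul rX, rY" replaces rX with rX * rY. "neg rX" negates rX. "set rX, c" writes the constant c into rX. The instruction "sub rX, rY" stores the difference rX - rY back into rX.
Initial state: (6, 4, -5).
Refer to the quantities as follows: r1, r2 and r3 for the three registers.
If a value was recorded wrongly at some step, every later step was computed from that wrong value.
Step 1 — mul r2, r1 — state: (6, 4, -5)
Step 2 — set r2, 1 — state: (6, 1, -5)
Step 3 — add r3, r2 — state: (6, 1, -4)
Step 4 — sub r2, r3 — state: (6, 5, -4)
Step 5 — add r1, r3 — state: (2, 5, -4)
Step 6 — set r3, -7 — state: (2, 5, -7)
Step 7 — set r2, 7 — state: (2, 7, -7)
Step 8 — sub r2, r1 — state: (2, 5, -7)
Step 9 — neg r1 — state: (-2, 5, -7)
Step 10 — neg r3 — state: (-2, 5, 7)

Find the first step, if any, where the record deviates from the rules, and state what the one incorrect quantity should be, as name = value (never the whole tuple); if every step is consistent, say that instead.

step 1, r2 = 24

1. r2 = 4 * 6 = 24 (the recorded entry deviates here)
The earliest wrong entry is at step 1: it should read r2 = 24.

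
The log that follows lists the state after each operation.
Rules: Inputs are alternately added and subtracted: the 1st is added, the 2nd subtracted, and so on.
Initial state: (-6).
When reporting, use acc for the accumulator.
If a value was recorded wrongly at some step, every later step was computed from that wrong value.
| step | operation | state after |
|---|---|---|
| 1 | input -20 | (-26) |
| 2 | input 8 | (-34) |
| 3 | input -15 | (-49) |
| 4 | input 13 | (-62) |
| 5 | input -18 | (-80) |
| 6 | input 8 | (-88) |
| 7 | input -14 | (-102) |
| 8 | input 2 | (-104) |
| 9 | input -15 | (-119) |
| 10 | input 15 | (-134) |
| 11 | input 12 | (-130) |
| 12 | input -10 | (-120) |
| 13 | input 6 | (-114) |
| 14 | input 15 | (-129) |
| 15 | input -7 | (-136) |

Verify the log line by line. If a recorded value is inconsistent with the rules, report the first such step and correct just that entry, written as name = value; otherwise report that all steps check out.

step 11, acc = -122

Recomputing the run from the initial state:
step 1: acc = -26
step 2: acc = -34
step 3: acc = -49
step 4: acc = -62
step 5: acc = -80
step 6: acc = -88
step 7: acc = -102
step 8: acc = -104
step 9: acc = -119
step 10: acc = -134
step 11: acc = -122
step 12: acc = -112
step 13: acc = -106
step 14: acc = -121
step 15: acc = -128
The first disagreement with the log is at step 11, where the value should be acc = -122.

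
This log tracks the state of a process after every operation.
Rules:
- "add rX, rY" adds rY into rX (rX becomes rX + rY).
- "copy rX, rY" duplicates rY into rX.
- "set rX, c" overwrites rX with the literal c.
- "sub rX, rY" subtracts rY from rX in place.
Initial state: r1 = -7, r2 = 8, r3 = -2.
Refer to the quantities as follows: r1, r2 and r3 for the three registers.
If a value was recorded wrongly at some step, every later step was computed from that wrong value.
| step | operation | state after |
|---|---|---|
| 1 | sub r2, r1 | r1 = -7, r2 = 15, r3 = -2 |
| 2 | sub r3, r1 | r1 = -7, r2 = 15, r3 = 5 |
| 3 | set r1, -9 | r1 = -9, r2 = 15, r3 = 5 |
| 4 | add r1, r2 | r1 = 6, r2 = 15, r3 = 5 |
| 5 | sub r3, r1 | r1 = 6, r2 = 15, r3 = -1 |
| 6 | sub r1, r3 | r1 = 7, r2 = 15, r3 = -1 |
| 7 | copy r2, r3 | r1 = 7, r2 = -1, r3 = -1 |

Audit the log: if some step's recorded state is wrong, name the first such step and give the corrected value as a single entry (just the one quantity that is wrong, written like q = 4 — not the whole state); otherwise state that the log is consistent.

no error

1. r2 = 8 - -7 = 15 (no discrepancy)
2. r3 = -2 - -7 = 5 (in agreement)
3. r1 = -9 (confirmed correct)
4. r1 = -9 + 15 = 6 (consistent with the log)
5. r3 = 5 - 6 = -1 (consistent with the log)
6. r1 = 6 - -1 = 7 (exactly as logged)
7. r2 = -1 (verified)
Nothing is out of place; the run is error-free.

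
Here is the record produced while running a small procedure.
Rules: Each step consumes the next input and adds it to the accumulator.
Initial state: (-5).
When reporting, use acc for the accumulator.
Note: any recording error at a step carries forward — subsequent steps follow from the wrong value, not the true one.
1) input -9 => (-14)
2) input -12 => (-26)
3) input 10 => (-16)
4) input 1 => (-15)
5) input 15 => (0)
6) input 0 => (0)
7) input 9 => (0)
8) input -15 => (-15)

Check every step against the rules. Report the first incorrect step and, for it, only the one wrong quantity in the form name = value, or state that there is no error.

step 7, acc = 9

Step 1: acc = -5 + -9 = -14 — confirmed correct.
Step 2: acc = -14 + -12 = -26 — agrees with the record.
Step 3: acc = -26 + 10 = -16 — confirmed correct.
Step 4: acc = -16 + 1 = -15 — in agreement.
Step 5: acc = -15 + 15 = 0 — matches.
Step 6: acc = 0 + 0 = 0 — same as recorded.
Step 7: acc = 0 + 9 = 9 — the record disagrees here.
First incorrect step: 7; the correct value is acc = 9.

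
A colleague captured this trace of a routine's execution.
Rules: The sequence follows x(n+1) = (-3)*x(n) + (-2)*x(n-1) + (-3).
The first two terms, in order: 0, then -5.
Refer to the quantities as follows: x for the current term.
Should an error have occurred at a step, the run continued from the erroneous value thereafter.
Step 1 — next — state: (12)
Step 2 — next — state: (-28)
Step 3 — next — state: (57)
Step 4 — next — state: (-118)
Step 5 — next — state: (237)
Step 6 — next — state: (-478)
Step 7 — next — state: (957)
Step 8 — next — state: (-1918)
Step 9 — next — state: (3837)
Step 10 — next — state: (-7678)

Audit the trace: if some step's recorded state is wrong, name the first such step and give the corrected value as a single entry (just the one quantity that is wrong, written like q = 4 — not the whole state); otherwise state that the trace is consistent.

step 2, x = -29

Step 1: x = -3*(-5) + (-2)*(0) + (-3) = 12 — agrees with the trace.
Step 2: x = -3*(12) + (-2)*(-5) + (-3) = -29 — the trace has a different value.
First incorrect step: 2; the correct value is x = -29.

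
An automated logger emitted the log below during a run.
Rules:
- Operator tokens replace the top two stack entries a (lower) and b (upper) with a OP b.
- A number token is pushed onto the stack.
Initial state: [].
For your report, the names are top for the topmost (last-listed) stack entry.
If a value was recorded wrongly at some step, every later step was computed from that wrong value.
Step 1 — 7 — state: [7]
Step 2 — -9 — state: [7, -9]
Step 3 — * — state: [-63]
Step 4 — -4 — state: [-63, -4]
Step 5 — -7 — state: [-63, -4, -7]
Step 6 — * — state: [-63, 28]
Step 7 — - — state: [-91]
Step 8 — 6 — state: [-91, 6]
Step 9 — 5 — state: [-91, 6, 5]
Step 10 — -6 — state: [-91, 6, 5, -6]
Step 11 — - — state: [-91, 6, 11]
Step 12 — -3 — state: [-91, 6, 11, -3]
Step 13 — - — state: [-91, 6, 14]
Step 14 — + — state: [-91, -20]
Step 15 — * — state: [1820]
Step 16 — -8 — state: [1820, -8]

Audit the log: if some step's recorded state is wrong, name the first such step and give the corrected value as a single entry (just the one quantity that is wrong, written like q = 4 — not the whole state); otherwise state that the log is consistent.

Recomputing the run from the initial state:
step 1: [7]
step 2: [7, -9]
step 3: [-63]
step 4: [-63, -4]
step 5: [-63, -4, -7]
step 6: [-63, 28]
step 7: [-91]
step 8: [-91, 6]
step 9: [-91, 6, 5]
step 10: [-91, 6, 5, -6]
step 11: [-91, 6, 11]
step 12: [-91, 6, 11, -3]
step 13: [-91, 6, 14]
step 14: [-91, 20]
step 15: [-1820]
step 16: [-1820, -8]
The first disagreement with the log is at step 14, where the value should be top = 20.

step 14, top = 20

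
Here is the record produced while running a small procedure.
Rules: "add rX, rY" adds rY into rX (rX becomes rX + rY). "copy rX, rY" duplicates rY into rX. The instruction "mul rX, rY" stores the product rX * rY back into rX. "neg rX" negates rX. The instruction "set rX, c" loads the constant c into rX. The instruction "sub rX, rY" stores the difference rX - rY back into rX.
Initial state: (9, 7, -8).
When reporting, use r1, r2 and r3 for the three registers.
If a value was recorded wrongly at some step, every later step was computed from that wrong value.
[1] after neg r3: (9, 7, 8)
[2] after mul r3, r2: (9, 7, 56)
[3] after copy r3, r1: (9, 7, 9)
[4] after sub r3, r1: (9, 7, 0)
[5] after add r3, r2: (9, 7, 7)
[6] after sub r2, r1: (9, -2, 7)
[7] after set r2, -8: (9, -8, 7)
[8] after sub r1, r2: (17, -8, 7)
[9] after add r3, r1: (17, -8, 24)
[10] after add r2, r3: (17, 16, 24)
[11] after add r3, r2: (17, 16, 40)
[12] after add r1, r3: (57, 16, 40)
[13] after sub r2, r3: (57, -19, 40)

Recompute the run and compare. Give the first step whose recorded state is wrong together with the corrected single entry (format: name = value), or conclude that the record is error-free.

Step 1: r3 = -(-8) = 8 — agrees with the record.
Step 2: r3 = 8 * 7 = 56 — confirmed correct.
Step 3: r3 = 9 — same as recorded.
Step 4: r3 = 9 - 9 = 0 — agrees with the record.
Step 5: r3 = 0 + 7 = 7 — verified.
Step 6: r2 = 7 - 9 = -2 — exactly as logged.
Step 7: r2 = -8 — same as recorded.
Step 8: r1 = 9 - -8 = 17 — no discrepancy.
Step 9: r3 = 7 + 17 = 24 — verified.
Step 10: r2 = -8 + 24 = 16 — consistent with the record.
Step 11: r3 = 24 + 16 = 40 — matches.
Step 12: r1 = 17 + 40 = 57 — confirmed correct.
Step 13: r2 = 16 - 40 = -24 — the record disagrees here.
The audit stops at step 13: the recorded entry is wrong and should be r2 = -24.

step 13, r2 = -24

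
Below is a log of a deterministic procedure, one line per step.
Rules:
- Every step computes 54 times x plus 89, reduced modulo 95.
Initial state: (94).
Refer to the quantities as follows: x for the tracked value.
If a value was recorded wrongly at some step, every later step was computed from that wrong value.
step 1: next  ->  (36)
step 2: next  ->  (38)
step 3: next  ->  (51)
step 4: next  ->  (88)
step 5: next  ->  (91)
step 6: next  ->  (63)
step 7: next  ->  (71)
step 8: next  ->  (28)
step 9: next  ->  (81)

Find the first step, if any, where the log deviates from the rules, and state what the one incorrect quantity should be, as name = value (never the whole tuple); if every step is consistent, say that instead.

step 1, x = 35

Step 1: x = (54*94 + 89) mod 95 = 35 — the recorded entry deviates here.
Step 1 is the first one off; corrected, x = 35.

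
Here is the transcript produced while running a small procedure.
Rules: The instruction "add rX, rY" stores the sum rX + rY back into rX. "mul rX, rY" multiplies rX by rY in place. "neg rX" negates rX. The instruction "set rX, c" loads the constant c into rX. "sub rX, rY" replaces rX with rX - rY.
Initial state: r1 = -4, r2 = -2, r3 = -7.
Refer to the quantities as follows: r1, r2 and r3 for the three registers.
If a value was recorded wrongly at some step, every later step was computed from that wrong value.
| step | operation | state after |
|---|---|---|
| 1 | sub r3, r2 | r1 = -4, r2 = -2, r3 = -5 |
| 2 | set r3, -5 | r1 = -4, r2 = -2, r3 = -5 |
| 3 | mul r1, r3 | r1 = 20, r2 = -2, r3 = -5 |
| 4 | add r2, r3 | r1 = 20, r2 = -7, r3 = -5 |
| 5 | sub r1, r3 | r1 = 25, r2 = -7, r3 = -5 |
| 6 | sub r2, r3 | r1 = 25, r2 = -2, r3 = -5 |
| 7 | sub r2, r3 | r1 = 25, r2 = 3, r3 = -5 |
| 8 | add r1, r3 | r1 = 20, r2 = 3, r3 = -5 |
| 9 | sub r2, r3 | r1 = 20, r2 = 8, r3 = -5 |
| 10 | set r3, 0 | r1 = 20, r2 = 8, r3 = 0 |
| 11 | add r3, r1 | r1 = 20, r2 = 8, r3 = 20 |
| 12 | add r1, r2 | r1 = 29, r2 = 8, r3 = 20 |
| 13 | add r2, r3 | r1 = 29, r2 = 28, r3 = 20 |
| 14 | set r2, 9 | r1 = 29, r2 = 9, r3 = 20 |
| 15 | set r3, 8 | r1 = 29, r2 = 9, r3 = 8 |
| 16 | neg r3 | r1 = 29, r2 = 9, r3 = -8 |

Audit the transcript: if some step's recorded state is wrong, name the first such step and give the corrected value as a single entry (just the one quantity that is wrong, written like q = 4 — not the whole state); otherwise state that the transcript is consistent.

Step 1: r3 = -7 - -2 = -5 — in agreement.
Step 2: r3 = -5 — in agreement.
Step 3: r1 = -4 * -5 = 20 — agrees with the transcript.
Step 4: r2 = -2 + -5 = -7 — verified.
Step 5: r1 = 20 - -5 = 25 — checks out.
Step 6: r2 = -7 - -5 = -2 — exactly as logged.
Step 7: r2 = -2 - -5 = 3 — agrees with the transcript.
Step 8: r1 = 25 + -5 = 20 — consistent with the transcript.
Step 9: r2 = 3 - -5 = 8 — consistent with the transcript.
Step 10: r3 = 0 — agrees with the transcript.
Step 11: r3 = 0 + 20 = 20 — verified.
Step 12: r1 = 20 + 8 = 28 — this is not what the transcript shows.
So the first discrepancy is step 12, where the right value is r1 = 28.

step 12, r1 = 28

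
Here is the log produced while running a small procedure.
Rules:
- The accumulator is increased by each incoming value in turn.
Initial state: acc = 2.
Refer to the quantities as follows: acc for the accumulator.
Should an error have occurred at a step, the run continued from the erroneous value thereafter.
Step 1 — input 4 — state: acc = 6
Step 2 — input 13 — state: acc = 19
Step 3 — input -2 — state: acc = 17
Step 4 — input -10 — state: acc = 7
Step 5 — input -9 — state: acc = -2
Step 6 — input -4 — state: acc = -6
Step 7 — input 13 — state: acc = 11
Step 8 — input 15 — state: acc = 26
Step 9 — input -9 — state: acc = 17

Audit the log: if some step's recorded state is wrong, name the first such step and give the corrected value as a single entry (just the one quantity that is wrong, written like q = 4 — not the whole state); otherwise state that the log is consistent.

Recomputing the run from the initial state:
step 1: acc = 6
step 2: acc = 19
step 3: acc = 17
step 4: acc = 7
step 5: acc = -2
step 6: acc = -6
step 7: acc = 7
step 8: acc = 22
step 9: acc = 13
The first disagreement with the log is at step 7, where the value should be acc = 7.

step 7, acc = 7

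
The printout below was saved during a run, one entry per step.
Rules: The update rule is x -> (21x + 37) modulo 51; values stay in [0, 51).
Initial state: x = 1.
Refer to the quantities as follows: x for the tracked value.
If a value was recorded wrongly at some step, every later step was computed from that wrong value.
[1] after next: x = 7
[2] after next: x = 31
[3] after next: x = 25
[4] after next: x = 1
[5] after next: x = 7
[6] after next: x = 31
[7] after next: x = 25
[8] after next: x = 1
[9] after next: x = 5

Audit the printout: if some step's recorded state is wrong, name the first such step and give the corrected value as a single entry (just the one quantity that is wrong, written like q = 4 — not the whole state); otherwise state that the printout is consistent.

1. x = (21*1 + 37) mod 51 = 7 (agrees with the printout)
2. x = (21*7 + 37) mod 51 = 31 (verified)
3. x = (21*31 + 37) mod 51 = 25 (same as recorded)
4. x = (21*25 + 37) mod 51 = 1 (confirmed correct)
5. x = (21*1 + 37) mod 51 = 7 (confirmed correct)
6. x = (21*7 + 37) mod 51 = 31 (exactly as logged)
7. x = (21*31 + 37) mod 51 = 25 (consistent with the printout)
8. x = (21*25 + 37) mod 51 = 1 (exactly as logged)
9. x = (21*1 + 37) mod 51 = 7 (this is not what the printout shows)
The audit stops at step 9: the recorded entry is wrong and should be x = 7.

step 9, x = 7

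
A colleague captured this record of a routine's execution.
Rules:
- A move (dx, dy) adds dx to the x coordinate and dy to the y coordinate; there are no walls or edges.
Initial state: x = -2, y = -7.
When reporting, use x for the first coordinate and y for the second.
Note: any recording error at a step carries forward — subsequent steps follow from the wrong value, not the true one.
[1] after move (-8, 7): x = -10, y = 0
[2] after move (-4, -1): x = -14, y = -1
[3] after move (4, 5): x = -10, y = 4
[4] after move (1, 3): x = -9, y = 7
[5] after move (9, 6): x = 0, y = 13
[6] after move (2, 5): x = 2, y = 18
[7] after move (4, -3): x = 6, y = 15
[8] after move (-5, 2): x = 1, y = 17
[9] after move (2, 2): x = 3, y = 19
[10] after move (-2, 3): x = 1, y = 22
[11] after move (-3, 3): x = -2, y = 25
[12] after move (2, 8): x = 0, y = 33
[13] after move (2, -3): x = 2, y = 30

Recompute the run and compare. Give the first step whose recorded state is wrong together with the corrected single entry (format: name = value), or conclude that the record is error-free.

step 1: x = -2 + (-8) = -10, y = -7 + (7) = 0 -> consistent with the record
step 2: x = -10 + (-4) = -14, y = 0 + (-1) = -1 -> agrees with the record
step 3: x = -14 + (4) = -10, y = -1 + (5) = 4 -> agrees with the record
step 4: x = -10 + (1) = -9, y = 4 + (3) = 7 -> exactly as logged
step 5: x = -9 + (9) = 0, y = 7 + (6) = 13 -> verified
step 6: x = 0 + (2) = 2, y = 13 + (5) = 18 -> no discrepancy
step 7: x = 2 + (4) = 6, y = 18 + (-3) = 15 -> matches
step 8: x = 6 + (-5) = 1, y = 15 + (2) = 17 -> consistent with the record
step 9: x = 1 + (2) = 3, y = 17 + (2) = 19 -> checks out
step 10: x = 3 + (-2) = 1, y = 19 + (3) = 22 -> matches
step 11: x = 1 + (-3) = -2, y = 22 + (3) = 25 -> confirmed correct
step 12: x = -2 + (2) = 0, y = 25 + (8) = 33 -> same as recorded
step 13: x = 0 + (2) = 2, y = 33 + (-3) = 30 -> same as recorded
All steps check out; nothing to correct.

no error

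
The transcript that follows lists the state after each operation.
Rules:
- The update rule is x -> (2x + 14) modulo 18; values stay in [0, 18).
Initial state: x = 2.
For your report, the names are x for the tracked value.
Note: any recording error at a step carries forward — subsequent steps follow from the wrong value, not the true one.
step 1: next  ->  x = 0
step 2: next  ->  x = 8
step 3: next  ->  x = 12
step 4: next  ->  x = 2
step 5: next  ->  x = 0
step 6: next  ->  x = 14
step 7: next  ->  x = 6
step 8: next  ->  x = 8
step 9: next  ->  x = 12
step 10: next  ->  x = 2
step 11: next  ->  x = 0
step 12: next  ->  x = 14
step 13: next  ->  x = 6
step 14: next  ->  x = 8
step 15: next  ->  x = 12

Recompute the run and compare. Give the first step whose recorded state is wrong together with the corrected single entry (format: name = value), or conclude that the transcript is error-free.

step 2, x = 14

1. x = (2*2 + 14) mod 18 = 0 (confirmed correct)
2. x = (2*0 + 14) mod 18 = 14 (first mismatch against the transcript)
Conclusion: step 2 carries the first error; the entry should be x = 14.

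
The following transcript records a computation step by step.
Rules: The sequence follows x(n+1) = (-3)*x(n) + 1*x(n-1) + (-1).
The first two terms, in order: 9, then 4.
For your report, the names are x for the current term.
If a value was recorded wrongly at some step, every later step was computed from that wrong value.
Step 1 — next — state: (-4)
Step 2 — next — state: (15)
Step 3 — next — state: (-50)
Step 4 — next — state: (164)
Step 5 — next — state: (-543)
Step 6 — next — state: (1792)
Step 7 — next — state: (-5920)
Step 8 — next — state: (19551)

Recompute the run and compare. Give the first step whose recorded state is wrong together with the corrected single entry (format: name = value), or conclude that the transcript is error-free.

no error

Recomputing the run from the initial state:
step 1: x = -4
step 2: x = 15
step 3: x = -50
step 4: x = 164
step 5: x = -543
step 6: x = 1792
step 7: x = -5920
step 8: x = 19551
This matches the transcript at every step.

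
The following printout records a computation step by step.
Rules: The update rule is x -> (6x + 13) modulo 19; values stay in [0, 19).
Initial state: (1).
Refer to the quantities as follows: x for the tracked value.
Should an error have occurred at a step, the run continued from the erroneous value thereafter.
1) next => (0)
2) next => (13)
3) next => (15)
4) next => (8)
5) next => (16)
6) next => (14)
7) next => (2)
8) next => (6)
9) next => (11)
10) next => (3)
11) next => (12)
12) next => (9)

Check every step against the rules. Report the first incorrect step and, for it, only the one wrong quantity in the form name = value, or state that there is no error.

step 5, x = 4

step 1: x = (6*1 + 13) mod 19 = 0 -> same as recorded
step 2: x = (6*0 + 13) mod 19 = 13 -> agrees with the printout
step 3: x = (6*13 + 13) mod 19 = 15 -> agrees with the printout
step 4: x = (6*15 + 13) mod 19 = 8 -> in agreement
step 5: x = (6*8 + 13) mod 19 = 4 -> the entry is off here
The earliest wrong entry is at step 5: it should read x = 4.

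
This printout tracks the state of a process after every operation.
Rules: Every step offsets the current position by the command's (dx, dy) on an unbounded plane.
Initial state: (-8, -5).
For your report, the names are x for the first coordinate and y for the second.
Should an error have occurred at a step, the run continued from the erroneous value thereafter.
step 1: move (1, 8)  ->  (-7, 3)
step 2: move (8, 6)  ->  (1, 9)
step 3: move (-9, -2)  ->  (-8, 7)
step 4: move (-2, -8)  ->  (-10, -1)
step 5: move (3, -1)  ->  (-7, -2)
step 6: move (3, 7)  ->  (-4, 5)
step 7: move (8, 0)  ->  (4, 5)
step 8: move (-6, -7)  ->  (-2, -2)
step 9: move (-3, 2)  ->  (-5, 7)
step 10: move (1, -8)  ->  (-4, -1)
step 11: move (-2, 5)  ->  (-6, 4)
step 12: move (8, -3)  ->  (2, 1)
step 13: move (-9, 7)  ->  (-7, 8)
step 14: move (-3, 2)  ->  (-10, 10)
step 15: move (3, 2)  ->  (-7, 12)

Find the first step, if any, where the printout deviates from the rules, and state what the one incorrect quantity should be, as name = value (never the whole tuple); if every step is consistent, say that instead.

Recomputing the run from the initial state:
step 1: x = -7, y = 3
step 2: x = 1, y = 9
step 3: x = -8, y = 7
step 4: x = -10, y = -1
step 5: x = -7, y = -2
step 6: x = -4, y = 5
step 7: x = 4, y = 5
step 8: x = -2, y = -2
step 9: x = -5, y = 0
step 10: x = -4, y = -8
step 11: x = -6, y = -3
step 12: x = 2, y = -6
step 13: x = -7, y = 1
step 14: x = -10, y = 3
step 15: x = -7, y = 5
The first disagreement with the printout is at step 9, where the value should be y = 0.

step 9, y = 0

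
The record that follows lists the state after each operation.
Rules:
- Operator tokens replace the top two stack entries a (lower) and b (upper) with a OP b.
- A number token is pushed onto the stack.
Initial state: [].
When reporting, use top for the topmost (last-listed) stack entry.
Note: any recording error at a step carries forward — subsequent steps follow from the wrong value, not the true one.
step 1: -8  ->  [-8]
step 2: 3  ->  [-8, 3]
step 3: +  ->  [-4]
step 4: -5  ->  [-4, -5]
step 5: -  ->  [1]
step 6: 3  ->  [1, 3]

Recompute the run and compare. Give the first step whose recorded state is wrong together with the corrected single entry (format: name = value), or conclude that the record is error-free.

Step 1: push -8: top = -8 — checks out.
Step 2: push 3: top = 3 — confirmed correct.
Step 3: -8 + 3 = -5 — a discrepancy with the record.
The earliest wrong entry is at step 3: it should read top = -5.

step 3, top = -5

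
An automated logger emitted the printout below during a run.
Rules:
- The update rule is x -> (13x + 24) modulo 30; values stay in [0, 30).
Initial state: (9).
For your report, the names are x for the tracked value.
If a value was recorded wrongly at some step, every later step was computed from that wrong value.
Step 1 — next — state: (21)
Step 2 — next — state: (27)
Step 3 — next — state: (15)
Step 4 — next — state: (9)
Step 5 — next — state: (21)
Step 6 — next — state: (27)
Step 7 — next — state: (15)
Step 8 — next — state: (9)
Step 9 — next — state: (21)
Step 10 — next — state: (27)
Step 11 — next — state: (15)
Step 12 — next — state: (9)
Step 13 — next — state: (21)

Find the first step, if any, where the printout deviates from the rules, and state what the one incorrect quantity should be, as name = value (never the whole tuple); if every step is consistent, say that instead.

no error

Step 1: x = (13*9 + 24) mod 30 = 21 — same as recorded.
Step 2: x = (13*21 + 24) mod 30 = 27 — in agreement.
Step 3: x = (13*27 + 24) mod 30 = 15 — no discrepancy.
Step 4: x = (13*15 + 24) mod 30 = 9 — confirmed correct.
Step 5: x = (13*9 + 24) mod 30 = 21 — confirmed correct.
Step 6: x = (13*21 + 24) mod 30 = 27 — confirmed correct.
Step 7: x = (13*27 + 24) mod 30 = 15 — verified.
Step 8: x = (13*15 + 24) mod 30 = 9 — matches.
Step 9: x = (13*9 + 24) mod 30 = 21 — checks out.
Step 10: x = (13*21 + 24) mod 30 = 27 — consistent with the printout.
Step 11: x = (13*27 + 24) mod 30 = 15 — confirmed correct.
Step 12: x = (13*15 + 24) mod 30 = 9 — exactly as logged.
Step 13: x = (13*9 + 24) mod 30 = 21 — agrees with the printout.
All steps check out; nothing to correct.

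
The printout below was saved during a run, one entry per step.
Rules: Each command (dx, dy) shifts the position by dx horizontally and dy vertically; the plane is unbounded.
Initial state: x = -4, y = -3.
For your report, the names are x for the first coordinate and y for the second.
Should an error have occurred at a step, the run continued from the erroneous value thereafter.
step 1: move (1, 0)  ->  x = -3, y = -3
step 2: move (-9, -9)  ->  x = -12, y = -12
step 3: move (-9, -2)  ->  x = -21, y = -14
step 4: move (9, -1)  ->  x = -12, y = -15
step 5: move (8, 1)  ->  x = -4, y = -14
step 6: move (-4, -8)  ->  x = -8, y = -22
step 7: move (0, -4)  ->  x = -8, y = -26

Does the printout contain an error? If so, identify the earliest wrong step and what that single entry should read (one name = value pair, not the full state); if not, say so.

no error

step 1: x = -4 + (1) = -3, y = -3 + (0) = -3 -> same as recorded
step 2: x = -3 + (-9) = -12, y = -3 + (-9) = -12 -> in agreement
step 3: x = -12 + (-9) = -21, y = -12 + (-2) = -14 -> same as recorded
step 4: x = -21 + (9) = -12, y = -14 + (-1) = -15 -> no discrepancy
step 5: x = -12 + (8) = -4, y = -15 + (1) = -14 -> same as recorded
step 6: x = -4 + (-4) = -8, y = -14 + (-8) = -22 -> agrees with the printout
step 7: x = -8 + (0) = -8, y = -22 + (-4) = -26 -> in agreement
The whole run recomputes cleanly — no discrepancies.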